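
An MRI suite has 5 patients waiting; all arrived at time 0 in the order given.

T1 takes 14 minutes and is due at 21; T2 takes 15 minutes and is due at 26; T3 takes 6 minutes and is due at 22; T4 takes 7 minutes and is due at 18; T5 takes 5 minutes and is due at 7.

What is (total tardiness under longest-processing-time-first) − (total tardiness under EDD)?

LPT (decreasing processing time): T2 T1 T4 T3 T5.
T2: 0→15, due 26, tardiness 0
T1: 15→29, due 21, tardiness 8
T4: 29→36, due 18, tardiness 18
T3: 36→42, due 22, tardiness 20
T5: 42→47, due 7, tardiness 40
Sum = 0+8+18+20+40 = 86.
EDD (increasing due date): T5 T4 T1 T3 T2.
T5: 0→5, due 7, tardiness 0
T4: 5→12, due 18, tardiness 0
T1: 12→26, due 21, tardiness 5
T3: 26→32, due 22, tardiness 10
T2: 32→47, due 26, tardiness 21
Sum = 0+0+5+10+21 = 36.
Difference = 86 − 36 = 50.

50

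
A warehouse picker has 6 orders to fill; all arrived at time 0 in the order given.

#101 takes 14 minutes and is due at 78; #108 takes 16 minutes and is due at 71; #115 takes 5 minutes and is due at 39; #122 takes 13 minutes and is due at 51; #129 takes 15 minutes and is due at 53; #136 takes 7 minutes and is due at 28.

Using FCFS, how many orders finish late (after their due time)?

FIFO (arrival order): #101 #108 #115 #122 #129 #136.
#101: 0→14, due 78, tardiness 0
#108: 14→30, due 71, tardiness 0
#115: 30→35, due 39, tardiness 0
#122: 35→48, due 51, tardiness 0
#129: 48→63, due 53, tardiness 10
#136: 63→70, due 28, tardiness 42
Late orders: 2.

2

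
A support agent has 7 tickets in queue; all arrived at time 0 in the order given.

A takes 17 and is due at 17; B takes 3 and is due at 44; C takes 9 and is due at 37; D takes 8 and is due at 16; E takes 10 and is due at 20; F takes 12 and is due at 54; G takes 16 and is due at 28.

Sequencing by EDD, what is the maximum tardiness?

23

EDD (increasing due date): D A E G C B F.
D: 0→8, due 16, tardiness 0
A: 8→25, due 17, tardiness 8
E: 25→35, due 20, tardiness 15
G: 35→51, due 28, tardiness 23
C: 51→60, due 37, tardiness 23
B: 60→63, due 44, tardiness 19
F: 63→75, due 54, tardiness 21
Maximum = 23.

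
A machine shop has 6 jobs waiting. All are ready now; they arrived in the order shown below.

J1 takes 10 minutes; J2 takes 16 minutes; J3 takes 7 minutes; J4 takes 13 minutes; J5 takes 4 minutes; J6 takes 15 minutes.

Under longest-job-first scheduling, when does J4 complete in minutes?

44

LPT (decreasing processing time): J2 J6 J4 J1 J3 J5.
J2: 0→16
J6: 16→31
J4: 31→44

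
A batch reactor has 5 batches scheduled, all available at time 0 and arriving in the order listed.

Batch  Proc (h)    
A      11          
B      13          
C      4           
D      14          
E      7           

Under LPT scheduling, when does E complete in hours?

45

LPT (decreasing processing time): D B A E C.
D: 0→14
B: 14→27
A: 27→38
E: 38→45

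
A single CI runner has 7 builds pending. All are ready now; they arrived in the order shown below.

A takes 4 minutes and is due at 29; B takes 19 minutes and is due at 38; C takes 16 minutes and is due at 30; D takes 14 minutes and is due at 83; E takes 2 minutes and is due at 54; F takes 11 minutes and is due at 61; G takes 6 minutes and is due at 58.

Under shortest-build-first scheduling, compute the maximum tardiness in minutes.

34

SPT (increasing processing time): E A G F D C B.
E: 0→2, due 54, tardiness 0
A: 2→6, due 29, tardiness 0
G: 6→12, due 58, tardiness 0
F: 12→23, due 61, tardiness 0
D: 23→37, due 83, tardiness 0
C: 37→53, due 30, tardiness 23
B: 53→72, due 38, tardiness 34
Maximum = 34.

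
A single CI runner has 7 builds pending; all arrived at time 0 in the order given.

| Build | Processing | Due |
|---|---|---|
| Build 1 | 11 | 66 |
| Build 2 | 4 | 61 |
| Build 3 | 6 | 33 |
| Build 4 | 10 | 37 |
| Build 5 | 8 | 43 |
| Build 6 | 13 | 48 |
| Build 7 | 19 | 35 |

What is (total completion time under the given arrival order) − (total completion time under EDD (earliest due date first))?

FIFO (arrival order): Build 1 Build 2 Build 3 Build 4 Build 5 Build 6 Build 7.
Build 1: 0→11
Build 2: 11→15
Build 3: 15→21
Build 4: 21→31
Build 5: 31→39
Build 6: 39→52
Build 7: 52→71
Sum = 11+15+21+31+39+52+71 = 240.
EDD (increasing due date): Build 3 Build 7 Build 4 Build 5 Build 6 Build 2 Build 1.
Build 3: 0→6
Build 7: 6→25
Build 4: 25→35
Build 5: 35→43
Build 6: 43→56
Build 2: 56→60
Build 1: 60→71
Sum = 6+25+35+43+56+60+71 = 296.
Difference = 240 − 296 = -56.

-56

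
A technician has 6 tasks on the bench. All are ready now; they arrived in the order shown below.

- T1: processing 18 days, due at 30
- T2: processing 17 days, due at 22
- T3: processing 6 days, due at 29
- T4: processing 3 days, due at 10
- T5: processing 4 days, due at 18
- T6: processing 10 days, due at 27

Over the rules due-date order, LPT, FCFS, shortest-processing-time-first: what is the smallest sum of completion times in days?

EDD (increasing due date): T4 T5 T2 T6 T3 T1.
T4: 0→3
T5: 3→7
T2: 7→24
T6: 24→34
T3: 34→40
T1: 40→58
Sum = 3+7+24+34+40+58 = 166.
LPT (decreasing processing time): T1 T2 T6 T3 T5 T4.
T1: 0→18
T2: 18→35
T6: 35→45
T3: 45→51
T5: 51→55
T4: 55→58
Sum = 18+35+45+51+55+58 = 262.
FIFO (arrival order): T1 T2 T3 T4 T5 T6.
T1: 0→18
T2: 18→35
T3: 35→41
T4: 41→44
T5: 44→48
T6: 48→58
Sum = 18+35+41+44+48+58 = 244.
SPT (increasing processing time): T4 T5 T3 T6 T2 T1.
T4: 0→3
T5: 3→7
T3: 7→13
T6: 13→23
T2: 23→40
T1: 40→58
Sum = 3+7+13+23+40+58 = 144.
EDD 166, LPT 262, FIFO 244, SPT 144 → minimum 144.

144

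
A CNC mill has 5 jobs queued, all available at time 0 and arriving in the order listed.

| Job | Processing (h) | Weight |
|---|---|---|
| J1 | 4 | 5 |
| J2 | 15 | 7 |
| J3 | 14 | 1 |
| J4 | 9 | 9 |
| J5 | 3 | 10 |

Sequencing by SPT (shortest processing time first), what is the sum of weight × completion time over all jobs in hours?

SPT (increasing processing time): J5 J1 J4 J3 J2.
J5: finishes 3, weight 10, w·C = 30
J1: finishes 7, weight 5, w·C = 35
J4: finishes 16, weight 9, w·C = 144
J3: finishes 30, weight 1, w·C = 30
J2: finishes 45, weight 7, w·C = 315
Sum = 30+35+144+30+315 = 554.

554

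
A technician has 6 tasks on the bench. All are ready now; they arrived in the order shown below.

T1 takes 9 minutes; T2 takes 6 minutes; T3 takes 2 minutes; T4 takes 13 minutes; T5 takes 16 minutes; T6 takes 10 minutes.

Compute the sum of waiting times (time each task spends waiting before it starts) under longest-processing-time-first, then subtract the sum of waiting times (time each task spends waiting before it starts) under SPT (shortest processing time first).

92

LPT (decreasing processing time): T5 T4 T6 T1 T2 T3.
T5: waits 0, runs 0→16
T4: waits 16, runs 16→29
T6: waits 29, runs 29→39
T1: waits 39, runs 39→48
T2: waits 48, runs 48→54
T3: waits 54, runs 54→56
Sum = 0+16+29+39+48+54 = 186.
SPT (increasing processing time): T3 T2 T1 T6 T4 T5.
T3: waits 0, runs 0→2
T2: waits 2, runs 2→8
T1: waits 8, runs 8→17
T6: waits 17, runs 17→27
T4: waits 27, runs 27→40
T5: waits 40, runs 40→56
Sum = 0+2+8+17+27+40 = 94.
Difference = 186 − 94 = 92.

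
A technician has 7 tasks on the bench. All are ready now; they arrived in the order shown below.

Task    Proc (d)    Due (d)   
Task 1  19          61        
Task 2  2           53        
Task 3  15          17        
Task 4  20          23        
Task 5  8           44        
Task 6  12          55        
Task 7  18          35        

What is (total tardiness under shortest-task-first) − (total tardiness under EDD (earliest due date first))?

SPT (increasing processing time): Task 2 Task 5 Task 6 Task 3 Task 7 Task 1 Task 4.
Task 2: 0→2, due 53, tardiness 0
Task 5: 2→10, due 44, tardiness 0
Task 6: 10→22, due 55, tardiness 0
Task 3: 22→37, due 17, tardiness 20
Task 7: 37→55, due 35, tardiness 20
Task 1: 55→74, due 61, tardiness 13
Task 4: 74→94, due 23, tardiness 71
Sum = 0+0+0+20+20+13+71 = 124.
EDD (increasing due date): Task 3 Task 4 Task 7 Task 5 Task 2 Task 6 Task 1.
Task 3: 0→15, due 17, tardiness 0
Task 4: 15→35, due 23, tardiness 12
Task 7: 35→53, due 35, tardiness 18
Task 5: 53→61, due 44, tardiness 17
Task 2: 61→63, due 53, tardiness 10
Task 6: 63→75, due 55, tardiness 20
Task 1: 75→94, due 61, tardiness 33
Sum = 0+12+18+17+10+20+33 = 110.
Difference = 124 − 110 = 14.

14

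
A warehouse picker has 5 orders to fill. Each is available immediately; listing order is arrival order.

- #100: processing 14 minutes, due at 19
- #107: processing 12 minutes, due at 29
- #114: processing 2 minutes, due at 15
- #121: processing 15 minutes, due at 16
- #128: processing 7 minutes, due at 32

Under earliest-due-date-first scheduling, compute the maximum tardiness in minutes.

18

EDD (increasing due date): #114 #121 #100 #107 #128.
#114: 0→2, due 15, tardiness 0
#121: 2→17, due 16, tardiness 1
#100: 17→31, due 19, tardiness 12
#107: 31→43, due 29, tardiness 14
#128: 43→50, due 32, tardiness 18
Maximum = 18.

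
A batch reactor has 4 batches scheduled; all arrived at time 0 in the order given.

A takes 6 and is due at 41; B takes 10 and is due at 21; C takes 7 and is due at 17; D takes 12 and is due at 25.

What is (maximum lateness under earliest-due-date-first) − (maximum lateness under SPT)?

EDD (increasing due date): C B D A.
C: 0→7, due 17, lateness -10
B: 7→17, due 21, lateness -4
D: 17→29, due 25, lateness 4
A: 29→35, due 41, lateness -6
Maximum = 4.
SPT (increasing processing time): A C B D.
A: 0→6, due 41, lateness -35
C: 6→13, due 17, lateness -4
B: 13→23, due 21, lateness 2
D: 23→35, due 25, lateness 10
Maximum = 10.
Difference = 4 − 10 = -6.

-6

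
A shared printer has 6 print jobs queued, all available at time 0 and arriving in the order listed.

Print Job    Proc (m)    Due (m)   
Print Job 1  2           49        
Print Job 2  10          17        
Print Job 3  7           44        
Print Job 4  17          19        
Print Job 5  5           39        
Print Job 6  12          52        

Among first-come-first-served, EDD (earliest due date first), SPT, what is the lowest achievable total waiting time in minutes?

83

FIFO (arrival order): Print Job 1 Print Job 2 Print Job 3 Print Job 4 Print Job 5 Print Job 6.
Print Job 1: waits 0, runs 0→2
Print Job 2: waits 2, runs 2→12
Print Job 3: waits 12, runs 12→19
Print Job 4: waits 19, runs 19→36
Print Job 5: waits 36, runs 36→41
Print Job 6: waits 41, runs 41→53
Sum = 0+2+12+19+36+41 = 110.
EDD (increasing due date): Print Job 2 Print Job 4 Print Job 5 Print Job 3 Print Job 1 Print Job 6.
Print Job 2: waits 0, runs 0→10
Print Job 4: waits 10, runs 10→27
Print Job 5: waits 27, runs 27→32
Print Job 3: waits 32, runs 32→39
Print Job 1: waits 39, runs 39→41
Print Job 6: waits 41, runs 41→53
Sum = 0+10+27+32+39+41 = 149.
SPT (increasing processing time): Print Job 1 Print Job 5 Print Job 3 Print Job 2 Print Job 6 Print Job 4.
Print Job 1: waits 0, runs 0→2
Print Job 5: waits 2, runs 2→7
Print Job 3: waits 7, runs 7→14
Print Job 2: waits 14, runs 14→24
Print Job 6: waits 24, runs 24→36
Print Job 4: waits 36, runs 36→53
Sum = 0+2+7+14+24+36 = 83.
FIFO 110, EDD 149, SPT 83 → minimum 83.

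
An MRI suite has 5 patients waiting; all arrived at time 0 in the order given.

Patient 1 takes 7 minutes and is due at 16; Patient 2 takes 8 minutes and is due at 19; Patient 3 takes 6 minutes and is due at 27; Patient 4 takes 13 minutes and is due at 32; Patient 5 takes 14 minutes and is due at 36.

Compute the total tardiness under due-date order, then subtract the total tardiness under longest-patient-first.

EDD (increasing due date): Patient 1 Patient 2 Patient 3 Patient 4 Patient 5.
Patient 1: 0→7, due 16, tardiness 0
Patient 2: 7→15, due 19, tardiness 0
Patient 3: 15→21, due 27, tardiness 0
Patient 4: 21→34, due 32, tardiness 2
Patient 5: 34→48, due 36, tardiness 12
Sum = 0+0+0+2+12 = 14.
LPT (decreasing processing time): Patient 5 Patient 4 Patient 2 Patient 1 Patient 3.
Patient 5: 0→14, due 36, tardiness 0
Patient 4: 14→27, due 32, tardiness 0
Patient 2: 27→35, due 19, tardiness 16
Patient 1: 35→42, due 16, tardiness 26
Patient 3: 42→48, due 27, tardiness 21
Sum = 0+0+16+26+21 = 63.
Difference = 14 − 63 = -49.

-49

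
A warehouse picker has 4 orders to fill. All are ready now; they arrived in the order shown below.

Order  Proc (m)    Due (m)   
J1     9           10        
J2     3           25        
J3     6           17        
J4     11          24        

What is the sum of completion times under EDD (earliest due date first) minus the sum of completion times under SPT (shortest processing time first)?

20

EDD (increasing due date): J1 J3 J4 J2.
J1: 0→9
J3: 9→15
J4: 15→26
J2: 26→29
Sum = 9+15+26+29 = 79.
SPT (increasing processing time): J2 J3 J1 J4.
J2: 0→3
J3: 3→9
J1: 9→18
J4: 18→29
Sum = 3+9+18+29 = 59.
Difference = 79 − 59 = 20.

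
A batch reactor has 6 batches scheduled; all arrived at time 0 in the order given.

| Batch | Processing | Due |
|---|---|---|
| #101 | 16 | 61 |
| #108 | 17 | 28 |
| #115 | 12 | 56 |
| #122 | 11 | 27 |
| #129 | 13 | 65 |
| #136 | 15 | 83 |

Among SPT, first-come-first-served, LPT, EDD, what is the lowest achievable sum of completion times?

272

SPT (increasing processing time): #122 #115 #129 #136 #101 #108.
#122: 0→11
#115: 11→23
#129: 23→36
#136: 36→51
#101: 51→67
#108: 67→84
Sum = 11+23+36+51+67+84 = 272.
FIFO (arrival order): #101 #108 #115 #122 #129 #136.
#101: 0→16
#108: 16→33
#115: 33→45
#122: 45→56
#129: 56→69
#136: 69→84
Sum = 16+33+45+56+69+84 = 303.
LPT (decreasing processing time): #108 #101 #136 #129 #115 #122.
#108: 0→17
#101: 17→33
#136: 33→48
#129: 48→61
#115: 61→73
#122: 73→84
Sum = 17+33+48+61+73+84 = 316.
EDD (increasing due date): #122 #108 #115 #101 #129 #136.
#122: 0→11
#108: 11→28
#115: 28→40
#101: 40→56
#129: 56→69
#136: 69→84
Sum = 11+28+40+56+69+84 = 288.
SPT 272, FIFO 303, LPT 316, EDD 288 → minimum 272.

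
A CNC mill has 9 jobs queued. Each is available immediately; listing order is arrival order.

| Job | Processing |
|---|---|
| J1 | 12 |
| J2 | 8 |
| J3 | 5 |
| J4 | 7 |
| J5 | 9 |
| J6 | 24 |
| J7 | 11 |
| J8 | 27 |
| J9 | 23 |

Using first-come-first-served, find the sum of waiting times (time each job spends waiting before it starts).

FIFO (arrival order): J1 J2 J3 J4 J5 J6 J7 J8 J9.
J1: waits 0, runs 0→12
J2: waits 12, runs 12→20
J3: waits 20, runs 20→25
J4: waits 25, runs 25→32
J5: waits 32, runs 32→41
J6: waits 41, runs 41→65
J7: waits 65, runs 65→76
J8: waits 76, runs 76→103
J9: waits 103, runs 103→126
Sum = 0+12+20+25+32+41+65+76+103 = 374.

374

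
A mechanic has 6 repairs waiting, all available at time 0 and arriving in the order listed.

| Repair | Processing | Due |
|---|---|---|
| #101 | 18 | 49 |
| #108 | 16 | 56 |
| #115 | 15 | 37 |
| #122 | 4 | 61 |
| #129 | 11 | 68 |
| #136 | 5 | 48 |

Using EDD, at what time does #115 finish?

EDD (increasing due date): #115 #136 #101 #108 #122 #129.
#115: 0→15

15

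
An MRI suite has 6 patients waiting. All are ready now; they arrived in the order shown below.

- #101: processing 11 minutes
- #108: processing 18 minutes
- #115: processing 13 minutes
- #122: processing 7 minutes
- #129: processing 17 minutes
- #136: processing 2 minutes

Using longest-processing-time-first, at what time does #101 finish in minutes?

LPT (decreasing processing time): #108 #129 #115 #101 #122 #136.
#108: 0→18
#129: 18→35
#115: 35→48
#101: 48→59

59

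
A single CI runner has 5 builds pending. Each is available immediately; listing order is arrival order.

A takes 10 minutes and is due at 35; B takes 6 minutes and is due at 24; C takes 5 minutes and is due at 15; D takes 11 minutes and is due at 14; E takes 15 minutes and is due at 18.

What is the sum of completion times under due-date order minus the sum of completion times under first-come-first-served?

EDD (increasing due date): D C E B A.
D: 0→11
C: 11→16
E: 16→31
B: 31→37
A: 37→47
Sum = 11+16+31+37+47 = 142.
FIFO (arrival order): A B C D E.
A: 0→10
B: 10→16
C: 16→21
D: 21→32
E: 32→47
Sum = 10+16+21+32+47 = 126.
Difference = 142 − 126 = 16.

16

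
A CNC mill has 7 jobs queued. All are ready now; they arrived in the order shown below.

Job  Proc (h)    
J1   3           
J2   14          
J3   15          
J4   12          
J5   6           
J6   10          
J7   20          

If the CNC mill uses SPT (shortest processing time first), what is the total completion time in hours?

SPT (increasing processing time): J1 J5 J6 J4 J2 J3 J7.
J1: 0→3
J5: 3→9
J6: 9→19
J4: 19→31
J2: 31→45
J3: 45→60
J7: 60→80
Sum = 3+9+19+31+45+60+80 = 247.

247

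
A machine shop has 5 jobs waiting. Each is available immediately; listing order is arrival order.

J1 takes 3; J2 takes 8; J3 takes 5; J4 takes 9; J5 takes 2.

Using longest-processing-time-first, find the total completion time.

100

LPT (decreasing processing time): J4 J2 J3 J1 J5.
J4: 0→9
J2: 9→17
J3: 17→22
J1: 22→25
J5: 25→27
Sum = 9+17+22+25+27 = 100.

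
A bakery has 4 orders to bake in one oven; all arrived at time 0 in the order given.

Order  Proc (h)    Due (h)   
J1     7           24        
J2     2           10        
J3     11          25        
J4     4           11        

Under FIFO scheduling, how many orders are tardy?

FIFO (arrival order): J1 J2 J3 J4.
J1: 0→7, due 24, tardiness 0
J2: 7→9, due 10, tardiness 0
J3: 9→20, due 25, tardiness 0
J4: 20→24, due 11, tardiness 13
Late orders: 1.

1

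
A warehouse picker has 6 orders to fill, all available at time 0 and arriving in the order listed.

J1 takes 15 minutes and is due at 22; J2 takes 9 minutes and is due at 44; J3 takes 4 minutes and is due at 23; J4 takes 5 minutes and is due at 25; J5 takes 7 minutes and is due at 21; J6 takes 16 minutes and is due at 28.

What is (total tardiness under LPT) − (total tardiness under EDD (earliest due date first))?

55

LPT (decreasing processing time): J6 J1 J2 J5 J4 J3.
J6: 0→16, due 28, tardiness 0
J1: 16→31, due 22, tardiness 9
J2: 31→40, due 44, tardiness 0
J5: 40→47, due 21, tardiness 26
J4: 47→52, due 25, tardiness 27
J3: 52→56, due 23, tardiness 33
Sum = 0+9+0+26+27+33 = 95.
EDD (increasing due date): J5 J1 J3 J4 J6 J2.
J5: 0→7, due 21, tardiness 0
J1: 7→22, due 22, tardiness 0
J3: 22→26, due 23, tardiness 3
J4: 26→31, due 25, tardiness 6
J6: 31→47, due 28, tardiness 19
J2: 47→56, due 44, tardiness 12
Sum = 0+0+3+6+19+12 = 40.
Difference = 95 − 40 = 55.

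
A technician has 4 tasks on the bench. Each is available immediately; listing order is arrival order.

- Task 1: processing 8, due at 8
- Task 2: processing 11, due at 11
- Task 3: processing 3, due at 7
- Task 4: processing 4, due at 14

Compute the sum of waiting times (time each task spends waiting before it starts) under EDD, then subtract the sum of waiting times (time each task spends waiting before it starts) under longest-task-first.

-17

EDD (increasing due date): Task 3 Task 1 Task 2 Task 4.
Task 3: waits 0, runs 0→3
Task 1: waits 3, runs 3→11
Task 2: waits 11, runs 11→22
Task 4: waits 22, runs 22→26
Sum = 0+3+11+22 = 36.
LPT (decreasing processing time): Task 2 Task 1 Task 4 Task 3.
Task 2: waits 0, runs 0→11
Task 1: waits 11, runs 11→19
Task 4: waits 19, runs 19→23
Task 3: waits 23, runs 23→26
Sum = 0+11+19+23 = 53.
Difference = 36 − 53 = -17.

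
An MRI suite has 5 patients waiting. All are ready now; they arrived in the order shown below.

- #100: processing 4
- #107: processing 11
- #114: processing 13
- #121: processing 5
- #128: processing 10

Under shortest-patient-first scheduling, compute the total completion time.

SPT (increasing processing time): #100 #121 #128 #107 #114.
#100: 0→4
#121: 4→9
#128: 9→19
#107: 19→30
#114: 30→43
Sum = 4+9+19+30+43 = 105.

105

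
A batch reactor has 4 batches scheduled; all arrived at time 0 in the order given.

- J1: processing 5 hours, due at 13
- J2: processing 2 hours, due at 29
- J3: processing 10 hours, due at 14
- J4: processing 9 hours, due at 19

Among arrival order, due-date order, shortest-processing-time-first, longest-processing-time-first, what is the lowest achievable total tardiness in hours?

6

FIFO (arrival order): J1 J2 J3 J4.
J1: 0→5, due 13, tardiness 0
J2: 5→7, due 29, tardiness 0
J3: 7→17, due 14, tardiness 3
J4: 17→26, due 19, tardiness 7
Sum = 0+0+3+7 = 10.
EDD (increasing due date): J1 J3 J4 J2.
J1: 0→5, due 13, tardiness 0
J3: 5→15, due 14, tardiness 1
J4: 15→24, due 19, tardiness 5
J2: 24→26, due 29, tardiness 0
Sum = 0+1+5+0 = 6.
SPT (increasing processing time): J2 J1 J4 J3.
J2: 0→2, due 29, tardiness 0
J1: 2→7, due 13, tardiness 0
J4: 7→16, due 19, tardiness 0
J3: 16→26, due 14, tardiness 12
Sum = 0+0+0+12 = 12.
LPT (decreasing processing time): J3 J4 J1 J2.
J3: 0→10, due 14, tardiness 0
J4: 10→19, due 19, tardiness 0
J1: 19→24, due 13, tardiness 11
J2: 24→26, due 29, tardiness 0
Sum = 0+0+11+0 = 11.
FIFO 10, EDD 6, SPT 12, LPT 11 → minimum 6.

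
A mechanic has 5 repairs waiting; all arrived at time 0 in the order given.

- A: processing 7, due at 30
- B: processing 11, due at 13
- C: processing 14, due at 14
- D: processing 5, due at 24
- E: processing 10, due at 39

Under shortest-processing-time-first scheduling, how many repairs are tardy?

SPT (increasing processing time): D A E B C.
D: 0→5, due 24, tardiness 0
A: 5→12, due 30, tardiness 0
E: 12→22, due 39, tardiness 0
B: 22→33, due 13, tardiness 20
C: 33→47, due 14, tardiness 33
Late repairs: 2.

2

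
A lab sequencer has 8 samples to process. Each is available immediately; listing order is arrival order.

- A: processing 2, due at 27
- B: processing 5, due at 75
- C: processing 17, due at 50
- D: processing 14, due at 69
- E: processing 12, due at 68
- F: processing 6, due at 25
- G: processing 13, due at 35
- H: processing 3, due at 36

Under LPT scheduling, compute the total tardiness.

125

LPT (decreasing processing time): C D G E F B H A.
C: 0→17, due 50, tardiness 0
D: 17→31, due 69, tardiness 0
G: 31→44, due 35, tardiness 9
E: 44→56, due 68, tardiness 0
F: 56→62, due 25, tardiness 37
B: 62→67, due 75, tardiness 0
H: 67→70, due 36, tardiness 34
A: 70→72, due 27, tardiness 45
Sum = 0+0+9+0+37+0+34+45 = 125.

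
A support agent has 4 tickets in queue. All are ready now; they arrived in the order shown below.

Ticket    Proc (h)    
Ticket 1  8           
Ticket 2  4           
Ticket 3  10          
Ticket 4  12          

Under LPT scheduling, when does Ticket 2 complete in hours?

LPT (decreasing processing time): Ticket 4 Ticket 3 Ticket 1 Ticket 2.
Ticket 4: 0→12
Ticket 3: 12→22
Ticket 1: 22→30
Ticket 2: 30→34

34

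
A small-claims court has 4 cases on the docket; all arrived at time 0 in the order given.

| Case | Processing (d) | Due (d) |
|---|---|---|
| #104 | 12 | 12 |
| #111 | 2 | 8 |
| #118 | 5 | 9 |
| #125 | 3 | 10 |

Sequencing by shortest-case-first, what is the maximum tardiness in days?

10

SPT (increasing processing time): #111 #125 #118 #104.
#111: 0→2, due 8, tardiness 0
#125: 2→5, due 10, tardiness 0
#118: 5→10, due 9, tardiness 1
#104: 10→22, due 12, tardiness 10
Maximum = 10.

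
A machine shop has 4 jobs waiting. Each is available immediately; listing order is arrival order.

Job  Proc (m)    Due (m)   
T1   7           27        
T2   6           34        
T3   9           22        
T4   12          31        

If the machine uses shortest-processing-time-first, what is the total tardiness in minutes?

SPT (increasing processing time): T2 T1 T3 T4.
T2: 0→6, due 34, tardiness 0
T1: 6→13, due 27, tardiness 0
T3: 13→22, due 22, tardiness 0
T4: 22→34, due 31, tardiness 3
Sum = 0+0+0+3 = 3.

3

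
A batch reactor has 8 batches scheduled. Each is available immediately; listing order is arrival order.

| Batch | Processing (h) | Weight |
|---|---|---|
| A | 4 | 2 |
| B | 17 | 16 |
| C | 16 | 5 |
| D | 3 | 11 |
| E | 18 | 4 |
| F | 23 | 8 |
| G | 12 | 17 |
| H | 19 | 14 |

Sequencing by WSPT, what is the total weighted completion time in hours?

WSPT (decreasing weight/processing-time ratio): D G B H A F C E.
D: finishes 3, weight 11, w·C = 33
G: finishes 15, weight 17, w·C = 255
B: finishes 32, weight 16, w·C = 512
H: finishes 51, weight 14, w·C = 714
A: finishes 55, weight 2, w·C = 110
F: finishes 78, weight 8, w·C = 624
C: finishes 94, weight 5, w·C = 470
E: finishes 112, weight 4, w·C = 448
Sum = 33+255+512+714+110+624+470+448 = 3166.

3166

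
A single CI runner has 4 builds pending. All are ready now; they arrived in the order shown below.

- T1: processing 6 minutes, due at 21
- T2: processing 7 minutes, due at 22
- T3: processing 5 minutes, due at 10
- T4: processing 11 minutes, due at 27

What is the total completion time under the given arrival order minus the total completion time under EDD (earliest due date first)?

3

FIFO (arrival order): T1 T2 T3 T4.
T1: 0→6
T2: 6→13
T3: 13→18
T4: 18→29
Sum = 6+13+18+29 = 66.
EDD (increasing due date): T3 T1 T2 T4.
T3: 0→5
T1: 5→11
T2: 11→18
T4: 18→29
Sum = 5+11+18+29 = 63.
Difference = 66 − 63 = 3.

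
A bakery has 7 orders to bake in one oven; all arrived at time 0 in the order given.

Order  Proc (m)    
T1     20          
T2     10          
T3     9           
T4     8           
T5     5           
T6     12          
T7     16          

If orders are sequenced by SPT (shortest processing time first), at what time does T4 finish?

SPT (increasing processing time): T5 T4 T3 T2 T6 T7 T1.
T5: 0→5
T4: 5→13

13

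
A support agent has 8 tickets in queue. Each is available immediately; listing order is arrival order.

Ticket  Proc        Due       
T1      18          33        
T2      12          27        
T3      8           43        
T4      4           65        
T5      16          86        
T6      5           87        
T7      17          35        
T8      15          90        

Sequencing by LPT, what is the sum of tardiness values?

LPT (decreasing processing time): T1 T7 T5 T8 T2 T3 T6 T4.
T1: 0→18, due 33, tardiness 0
T7: 18→35, due 35, tardiness 0
T5: 35→51, due 86, tardiness 0
T8: 51→66, due 90, tardiness 0
T2: 66→78, due 27, tardiness 51
T3: 78→86, due 43, tardiness 43
T6: 86→91, due 87, tardiness 4
T4: 91→95, due 65, tardiness 30
Sum = 0+0+0+0+51+43+4+30 = 128.

128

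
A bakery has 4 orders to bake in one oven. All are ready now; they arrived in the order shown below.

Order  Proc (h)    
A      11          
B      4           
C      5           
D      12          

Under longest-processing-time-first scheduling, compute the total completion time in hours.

LPT (decreasing processing time): D A C B.
D: 0→12
A: 12→23
C: 23→28
B: 28→32
Sum = 12+23+28+32 = 95.

95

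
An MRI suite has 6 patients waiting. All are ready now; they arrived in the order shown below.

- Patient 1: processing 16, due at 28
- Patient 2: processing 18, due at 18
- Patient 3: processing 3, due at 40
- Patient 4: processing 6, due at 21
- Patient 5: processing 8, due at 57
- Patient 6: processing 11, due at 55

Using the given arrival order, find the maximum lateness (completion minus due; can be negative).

FIFO (arrival order): Patient 1 Patient 2 Patient 3 Patient 4 Patient 5 Patient 6.
Patient 1: 0→16, due 28, lateness -12
Patient 2: 16→34, due 18, lateness 16
Patient 3: 34→37, due 40, lateness -3
Patient 4: 37→43, due 21, lateness 22
Patient 5: 43→51, due 57, lateness -6
Patient 6: 51→62, due 55, lateness 7
Maximum = 22.

22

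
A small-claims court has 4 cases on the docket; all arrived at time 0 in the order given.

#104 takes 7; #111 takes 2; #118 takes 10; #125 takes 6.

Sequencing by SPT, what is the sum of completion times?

50

SPT (increasing processing time): #111 #125 #104 #118.
#111: 0→2
#125: 2→8
#104: 8→15
#118: 15→25
Sum = 2+8+15+25 = 50.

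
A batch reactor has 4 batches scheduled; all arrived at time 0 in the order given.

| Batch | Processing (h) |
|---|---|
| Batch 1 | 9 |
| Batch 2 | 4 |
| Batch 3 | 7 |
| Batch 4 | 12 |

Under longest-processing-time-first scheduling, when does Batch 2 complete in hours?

32

LPT (decreasing processing time): Batch 4 Batch 1 Batch 3 Batch 2.
Batch 4: 0→12
Batch 1: 12→21
Batch 3: 21→28
Batch 2: 28→32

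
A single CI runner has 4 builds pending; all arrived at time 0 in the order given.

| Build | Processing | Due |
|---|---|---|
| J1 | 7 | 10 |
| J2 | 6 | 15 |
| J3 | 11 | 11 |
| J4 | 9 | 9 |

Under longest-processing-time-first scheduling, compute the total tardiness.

LPT (decreasing processing time): J3 J4 J1 J2.
J3: 0→11, due 11, tardiness 0
J4: 11→20, due 9, tardiness 11
J1: 20→27, due 10, tardiness 17
J2: 27→33, due 15, tardiness 18
Sum = 0+11+17+18 = 46.

46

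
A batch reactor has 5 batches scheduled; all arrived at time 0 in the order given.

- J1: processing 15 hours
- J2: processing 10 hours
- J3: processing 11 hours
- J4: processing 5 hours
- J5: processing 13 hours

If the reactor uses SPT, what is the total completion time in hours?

SPT (increasing processing time): J4 J2 J3 J5 J1.
J4: 0→5
J2: 5→15
J3: 15→26
J5: 26→39
J1: 39→54
Sum = 5+15+26+39+54 = 139.

139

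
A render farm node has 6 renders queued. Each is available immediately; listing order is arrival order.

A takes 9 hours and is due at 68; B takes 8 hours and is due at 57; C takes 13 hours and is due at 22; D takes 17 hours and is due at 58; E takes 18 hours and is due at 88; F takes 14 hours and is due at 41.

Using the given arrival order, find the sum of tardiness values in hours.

46

FIFO (arrival order): A B C D E F.
A: 0→9, due 68, tardiness 0
B: 9→17, due 57, tardiness 0
C: 17→30, due 22, tardiness 8
D: 30→47, due 58, tardiness 0
E: 47→65, due 88, tardiness 0
F: 65→79, due 41, tardiness 38
Sum = 0+0+8+0+0+38 = 46.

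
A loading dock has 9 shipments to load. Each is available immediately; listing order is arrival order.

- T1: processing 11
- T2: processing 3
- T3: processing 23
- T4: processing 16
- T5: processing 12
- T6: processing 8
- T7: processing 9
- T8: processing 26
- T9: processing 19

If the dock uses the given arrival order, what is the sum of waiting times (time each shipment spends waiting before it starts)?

FIFO (arrival order): T1 T2 T3 T4 T5 T6 T7 T8 T9.
T1: waits 0, runs 0→11
T2: waits 11, runs 11→14
T3: waits 14, runs 14→37
T4: waits 37, runs 37→53
T5: waits 53, runs 53→65
T6: waits 65, runs 65→73
T7: waits 73, runs 73→82
T8: waits 82, runs 82→108
T9: waits 108, runs 108→127
Sum = 0+11+14+37+53+65+73+82+108 = 443.

443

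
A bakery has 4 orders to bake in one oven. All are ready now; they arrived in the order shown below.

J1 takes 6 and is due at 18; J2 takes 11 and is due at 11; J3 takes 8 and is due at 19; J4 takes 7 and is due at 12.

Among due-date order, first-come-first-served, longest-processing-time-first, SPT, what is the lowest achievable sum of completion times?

EDD (increasing due date): J2 J4 J1 J3.
J2: 0→11
J4: 11→18
J1: 18→24
J3: 24→32
Sum = 11+18+24+32 = 85.
FIFO (arrival order): J1 J2 J3 J4.
J1: 0→6
J2: 6→17
J3: 17→25
J4: 25→32
Sum = 6+17+25+32 = 80.
LPT (decreasing processing time): J2 J3 J4 J1.
J2: 0→11
J3: 11→19
J4: 19→26
J1: 26→32
Sum = 11+19+26+32 = 88.
SPT (increasing processing time): J1 J4 J3 J2.
J1: 0→6
J4: 6→13
J3: 13→21
J2: 21→32
Sum = 6+13+21+32 = 72.
EDD 85, FIFO 80, LPT 88, SPT 72 → minimum 72.

72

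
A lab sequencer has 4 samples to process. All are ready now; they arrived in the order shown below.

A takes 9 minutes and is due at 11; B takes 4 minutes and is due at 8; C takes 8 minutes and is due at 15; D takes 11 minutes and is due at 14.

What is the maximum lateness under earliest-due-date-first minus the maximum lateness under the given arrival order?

-1

EDD (increasing due date): B A D C.
B: 0→4, due 8, lateness -4
A: 4→13, due 11, lateness 2
D: 13→24, due 14, lateness 10
C: 24→32, due 15, lateness 17
Maximum = 17.
FIFO (arrival order): A B C D.
A: 0→9, due 11, lateness -2
B: 9→13, due 8, lateness 5
C: 13→21, due 15, lateness 6
D: 21→32, due 14, lateness 18
Maximum = 18.
Difference = 17 − 18 = -1.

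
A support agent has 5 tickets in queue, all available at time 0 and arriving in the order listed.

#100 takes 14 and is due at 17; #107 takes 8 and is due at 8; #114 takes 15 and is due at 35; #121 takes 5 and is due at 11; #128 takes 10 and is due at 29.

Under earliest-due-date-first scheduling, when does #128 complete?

37

EDD (increasing due date): #107 #121 #100 #128 #114.
#107: 0→8
#121: 8→13
#100: 13→27
#128: 27→37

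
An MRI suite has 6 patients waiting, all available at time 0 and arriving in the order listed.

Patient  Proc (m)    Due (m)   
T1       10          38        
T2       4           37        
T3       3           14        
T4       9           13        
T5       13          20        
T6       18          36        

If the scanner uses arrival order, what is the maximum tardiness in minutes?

21

FIFO (arrival order): T1 T2 T3 T4 T5 T6.
T1: 0→10, due 38, tardiness 0
T2: 10→14, due 37, tardiness 0
T3: 14→17, due 14, tardiness 3
T4: 17→26, due 13, tardiness 13
T5: 26→39, due 20, tardiness 19
T6: 39→57, due 36, tardiness 21
Maximum = 21.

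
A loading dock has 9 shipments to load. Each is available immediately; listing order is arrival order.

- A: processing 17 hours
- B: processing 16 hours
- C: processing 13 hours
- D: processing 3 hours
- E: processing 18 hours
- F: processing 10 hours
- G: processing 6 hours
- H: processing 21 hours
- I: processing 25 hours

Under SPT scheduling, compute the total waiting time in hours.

SPT (increasing processing time): D G F C B A E H I.
D: waits 0, runs 0→3
G: waits 3, runs 3→9
F: waits 9, runs 9→19
C: waits 19, runs 19→32
B: waits 32, runs 32→48
A: waits 48, runs 48→65
E: waits 65, runs 65→83
H: waits 83, runs 83→104
I: waits 104, runs 104→129
Sum = 0+3+9+19+32+48+65+83+104 = 363.

363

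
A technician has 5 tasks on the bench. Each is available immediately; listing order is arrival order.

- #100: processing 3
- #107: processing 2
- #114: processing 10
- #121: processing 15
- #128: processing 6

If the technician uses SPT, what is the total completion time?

75

SPT (increasing processing time): #107 #100 #128 #114 #121.
#107: 0→2
#100: 2→5
#128: 5→11
#114: 11→21
#121: 21→36
Sum = 2+5+11+21+36 = 75.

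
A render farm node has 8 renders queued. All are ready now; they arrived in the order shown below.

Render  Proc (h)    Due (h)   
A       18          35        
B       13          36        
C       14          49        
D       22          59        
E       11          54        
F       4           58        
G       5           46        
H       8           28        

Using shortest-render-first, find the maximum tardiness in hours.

SPT (increasing processing time): F G H E B C A D.
F: 0→4, due 58, tardiness 0
G: 4→9, due 46, tardiness 0
H: 9→17, due 28, tardiness 0
E: 17→28, due 54, tardiness 0
B: 28→41, due 36, tardiness 5
C: 41→55, due 49, tardiness 6
A: 55→73, due 35, tardiness 38
D: 73→95, due 59, tardiness 36
Maximum = 38.

38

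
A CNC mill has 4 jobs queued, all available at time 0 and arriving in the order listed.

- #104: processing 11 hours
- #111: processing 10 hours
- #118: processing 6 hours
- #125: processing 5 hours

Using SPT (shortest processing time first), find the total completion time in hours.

SPT (increasing processing time): #125 #118 #111 #104.
#125: 0→5
#118: 5→11
#111: 11→21
#104: 21→32
Sum = 5+11+21+32 = 69.

69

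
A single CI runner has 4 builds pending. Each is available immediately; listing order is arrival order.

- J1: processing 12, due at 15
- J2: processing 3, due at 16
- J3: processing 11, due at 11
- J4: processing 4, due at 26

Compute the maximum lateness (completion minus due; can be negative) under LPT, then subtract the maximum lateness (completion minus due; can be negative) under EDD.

4

LPT (decreasing processing time): J1 J3 J4 J2.
J1: 0→12, due 15, lateness -3
J3: 12→23, due 11, lateness 12
J4: 23→27, due 26, lateness 1
J2: 27→30, due 16, lateness 14
Maximum = 14.
EDD (increasing due date): J3 J1 J2 J4.
J3: 0→11, due 11, lateness 0
J1: 11→23, due 15, lateness 8
J2: 23→26, due 16, lateness 10
J4: 26→30, due 26, lateness 4
Maximum = 10.
Difference = 14 − 10 = 4.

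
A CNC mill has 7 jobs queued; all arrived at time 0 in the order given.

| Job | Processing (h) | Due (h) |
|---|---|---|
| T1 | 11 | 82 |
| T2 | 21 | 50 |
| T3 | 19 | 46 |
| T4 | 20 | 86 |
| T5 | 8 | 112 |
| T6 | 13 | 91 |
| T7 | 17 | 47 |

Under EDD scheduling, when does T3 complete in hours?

19

EDD (increasing due date): T3 T7 T2 T1 T4 T6 T5.
T3: 0→19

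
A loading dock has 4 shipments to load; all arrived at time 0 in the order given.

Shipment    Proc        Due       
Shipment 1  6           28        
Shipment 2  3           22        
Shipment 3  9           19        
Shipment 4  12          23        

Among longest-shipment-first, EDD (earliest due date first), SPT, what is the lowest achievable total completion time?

60

LPT (decreasing processing time): Shipment 4 Shipment 3 Shipment 1 Shipment 2.
Shipment 4: 0→12
Shipment 3: 12→21
Shipment 1: 21→27
Shipment 2: 27→30
Sum = 12+21+27+30 = 90.
EDD (increasing due date): Shipment 3 Shipment 2 Shipment 4 Shipment 1.
Shipment 3: 0→9
Shipment 2: 9→12
Shipment 4: 12→24
Shipment 1: 24→30
Sum = 9+12+24+30 = 75.
SPT (increasing processing time): Shipment 2 Shipment 1 Shipment 3 Shipment 4.
Shipment 2: 0→3
Shipment 1: 3→9
Shipment 3: 9→18
Shipment 4: 18→30
Sum = 3+9+18+30 = 60.
LPT 90, EDD 75, SPT 60 → minimum 60.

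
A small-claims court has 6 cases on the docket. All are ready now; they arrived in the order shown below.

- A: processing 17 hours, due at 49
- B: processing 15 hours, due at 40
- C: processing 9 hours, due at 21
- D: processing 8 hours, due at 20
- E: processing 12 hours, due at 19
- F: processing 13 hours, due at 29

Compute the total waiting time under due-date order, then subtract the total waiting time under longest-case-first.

-57

EDD (increasing due date): E D C F B A.
E: waits 0, runs 0→12
D: waits 12, runs 12→20
C: waits 20, runs 20→29
F: waits 29, runs 29→42
B: waits 42, runs 42→57
A: waits 57, runs 57→74
Sum = 0+12+20+29+42+57 = 160.
LPT (decreasing processing time): A B F E C D.
A: waits 0, runs 0→17
B: waits 17, runs 17→32
F: waits 32, runs 32→45
E: waits 45, runs 45→57
C: waits 57, runs 57→66
D: waits 66, runs 66→74
Sum = 0+17+32+45+57+66 = 217.
Difference = 160 − 217 = -57.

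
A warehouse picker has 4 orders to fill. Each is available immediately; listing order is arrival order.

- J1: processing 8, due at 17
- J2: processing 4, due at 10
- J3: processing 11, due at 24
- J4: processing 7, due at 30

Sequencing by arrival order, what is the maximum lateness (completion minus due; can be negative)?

2

FIFO (arrival order): J1 J2 J3 J4.
J1: 0→8, due 17, lateness -9
J2: 8→12, due 10, lateness 2
J3: 12→23, due 24, lateness -1
J4: 23→30, due 30, lateness 0
Maximum = 2.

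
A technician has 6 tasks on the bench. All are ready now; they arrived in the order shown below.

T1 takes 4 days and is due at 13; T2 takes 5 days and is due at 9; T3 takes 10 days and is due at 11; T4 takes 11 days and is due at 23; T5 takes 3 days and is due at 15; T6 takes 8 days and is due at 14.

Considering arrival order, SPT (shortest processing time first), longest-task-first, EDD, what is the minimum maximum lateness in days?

18

FIFO (arrival order): T1 T2 T3 T4 T5 T6.
T1: 0→4, due 13, lateness -9
T2: 4→9, due 9, lateness 0
T3: 9→19, due 11, lateness 8
T4: 19→30, due 23, lateness 7
T5: 30→33, due 15, lateness 18
T6: 33→41, due 14, lateness 27
Maximum = 27.
SPT (increasing processing time): T5 T1 T2 T6 T3 T4.
T5: 0→3, due 15, lateness -12
T1: 3→7, due 13, lateness -6
T2: 7→12, due 9, lateness 3
T6: 12→20, due 14, lateness 6
T3: 20→30, due 11, lateness 19
T4: 30→41, due 23, lateness 18
Maximum = 19.
LPT (decreasing processing time): T4 T3 T6 T2 T1 T5.
T4: 0→11, due 23, lateness -12
T3: 11→21, due 11, lateness 10
T6: 21→29, due 14, lateness 15
T2: 29→34, due 9, lateness 25
T1: 34→38, due 13, lateness 25
T5: 38→41, due 15, lateness 26
Maximum = 26.
EDD (increasing due date): T2 T3 T1 T6 T5 T4.
T2: 0→5, due 9, lateness -4
T3: 5→15, due 11, lateness 4
T1: 15→19, due 13, lateness 6
T6: 19→27, due 14, lateness 13
T5: 27→30, due 15, lateness 15
T4: 30→41, due 23, lateness 18
Maximum = 18.
FIFO 27, SPT 19, LPT 26, EDD 18 → minimum 18.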